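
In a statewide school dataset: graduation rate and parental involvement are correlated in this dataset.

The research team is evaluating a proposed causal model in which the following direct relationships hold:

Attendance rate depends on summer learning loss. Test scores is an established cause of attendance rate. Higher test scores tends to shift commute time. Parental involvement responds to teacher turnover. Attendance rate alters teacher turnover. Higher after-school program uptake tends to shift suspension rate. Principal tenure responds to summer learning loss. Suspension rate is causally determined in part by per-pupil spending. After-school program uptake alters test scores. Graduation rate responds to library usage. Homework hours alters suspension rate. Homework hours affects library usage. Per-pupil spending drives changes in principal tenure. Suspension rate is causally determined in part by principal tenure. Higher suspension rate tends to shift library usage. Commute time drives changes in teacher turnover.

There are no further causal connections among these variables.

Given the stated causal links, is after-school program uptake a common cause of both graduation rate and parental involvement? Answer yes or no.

After-school program uptake has a causal path to graduation rate (after-school program uptake → suspension rate → library usage → graduation rate) and to parental involvement (after-school program uptake → test scores → attendance rate → teacher turnover → parental involvement), so it is a common cause of both — a confounder.

yes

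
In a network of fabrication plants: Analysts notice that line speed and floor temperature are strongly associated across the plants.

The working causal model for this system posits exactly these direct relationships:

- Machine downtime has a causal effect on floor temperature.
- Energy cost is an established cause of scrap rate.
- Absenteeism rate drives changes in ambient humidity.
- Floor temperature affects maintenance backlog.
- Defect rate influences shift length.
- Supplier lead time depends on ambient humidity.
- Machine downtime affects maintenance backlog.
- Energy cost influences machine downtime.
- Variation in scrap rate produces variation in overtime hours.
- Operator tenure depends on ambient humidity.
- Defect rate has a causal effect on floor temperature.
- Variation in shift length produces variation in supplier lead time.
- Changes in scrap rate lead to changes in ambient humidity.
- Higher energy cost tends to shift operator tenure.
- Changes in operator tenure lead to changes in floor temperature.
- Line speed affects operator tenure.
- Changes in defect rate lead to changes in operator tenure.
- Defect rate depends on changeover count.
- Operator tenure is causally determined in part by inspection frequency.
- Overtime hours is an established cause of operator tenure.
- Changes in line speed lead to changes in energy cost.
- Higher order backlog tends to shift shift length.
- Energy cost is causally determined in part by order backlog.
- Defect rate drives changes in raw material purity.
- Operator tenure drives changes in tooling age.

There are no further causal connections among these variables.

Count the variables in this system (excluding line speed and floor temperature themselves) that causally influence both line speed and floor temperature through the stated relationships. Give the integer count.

0

No listed variable has a causal path to both line speed and floor temperature, so there are no common causes.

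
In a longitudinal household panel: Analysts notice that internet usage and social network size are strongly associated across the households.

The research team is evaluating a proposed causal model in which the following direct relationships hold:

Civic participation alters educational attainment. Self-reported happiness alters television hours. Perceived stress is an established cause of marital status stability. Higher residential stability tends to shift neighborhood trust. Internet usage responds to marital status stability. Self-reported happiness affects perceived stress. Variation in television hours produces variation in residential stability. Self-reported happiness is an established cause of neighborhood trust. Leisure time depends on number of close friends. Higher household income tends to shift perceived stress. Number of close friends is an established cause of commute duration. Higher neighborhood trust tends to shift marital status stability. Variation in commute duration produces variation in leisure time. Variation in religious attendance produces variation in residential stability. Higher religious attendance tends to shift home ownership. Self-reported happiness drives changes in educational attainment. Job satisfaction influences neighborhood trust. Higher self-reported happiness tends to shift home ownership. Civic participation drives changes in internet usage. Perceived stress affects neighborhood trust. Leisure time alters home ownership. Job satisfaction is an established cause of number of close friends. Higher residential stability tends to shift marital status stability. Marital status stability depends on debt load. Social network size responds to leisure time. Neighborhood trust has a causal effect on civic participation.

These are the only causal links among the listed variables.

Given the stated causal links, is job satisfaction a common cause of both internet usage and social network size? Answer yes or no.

yes

Job satisfaction has a causal path to internet usage (job satisfaction → neighborhood trust → marital status stability → internet usage) and to social network size (job satisfaction → number of close friends → leisure time → social network size), so it is a common cause of both — a confounder.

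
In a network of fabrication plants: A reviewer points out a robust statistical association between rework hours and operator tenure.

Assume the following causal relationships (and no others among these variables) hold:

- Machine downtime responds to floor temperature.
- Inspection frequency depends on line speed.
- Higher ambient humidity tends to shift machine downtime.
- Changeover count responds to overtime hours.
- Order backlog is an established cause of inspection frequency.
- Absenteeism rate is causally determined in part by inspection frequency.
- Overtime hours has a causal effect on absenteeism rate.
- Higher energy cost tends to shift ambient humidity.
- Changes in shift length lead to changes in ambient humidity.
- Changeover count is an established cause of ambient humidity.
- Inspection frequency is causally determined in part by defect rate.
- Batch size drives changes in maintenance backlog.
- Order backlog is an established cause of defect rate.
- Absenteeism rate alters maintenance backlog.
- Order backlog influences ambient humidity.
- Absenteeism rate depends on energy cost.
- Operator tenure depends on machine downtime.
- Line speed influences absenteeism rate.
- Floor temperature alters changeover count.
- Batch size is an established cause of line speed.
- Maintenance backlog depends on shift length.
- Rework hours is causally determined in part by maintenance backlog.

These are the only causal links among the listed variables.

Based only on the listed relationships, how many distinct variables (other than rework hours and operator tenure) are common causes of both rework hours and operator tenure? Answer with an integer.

The common causes are: energy cost (to rework hours via energy cost → absenteeism rate → maintenance backlog → rework hours; to operator tenure via energy cost → ambient humidity → machine downtime → operator tenure); order backlog (to rework hours via order backlog → inspection frequency → absenteeism rate → maintenance backlog → rework hours; to operator tenure via order backlog → ambient humidity → machine downtime → operator tenure); overtime hours (to rework hours via overtime hours → absenteeism rate → maintenance backlog → rework hours; to operator tenure via overtime hours → changeover count → ambient humidity → machine downtime → operator tenure); shift length (to rework hours via shift length → maintenance backlog → rework hours; to operator tenure via shift length → ambient humidity → machine downtime → operator tenure).
Every other variable lacks a causal path to at least one of rework hours and operator tenure.

4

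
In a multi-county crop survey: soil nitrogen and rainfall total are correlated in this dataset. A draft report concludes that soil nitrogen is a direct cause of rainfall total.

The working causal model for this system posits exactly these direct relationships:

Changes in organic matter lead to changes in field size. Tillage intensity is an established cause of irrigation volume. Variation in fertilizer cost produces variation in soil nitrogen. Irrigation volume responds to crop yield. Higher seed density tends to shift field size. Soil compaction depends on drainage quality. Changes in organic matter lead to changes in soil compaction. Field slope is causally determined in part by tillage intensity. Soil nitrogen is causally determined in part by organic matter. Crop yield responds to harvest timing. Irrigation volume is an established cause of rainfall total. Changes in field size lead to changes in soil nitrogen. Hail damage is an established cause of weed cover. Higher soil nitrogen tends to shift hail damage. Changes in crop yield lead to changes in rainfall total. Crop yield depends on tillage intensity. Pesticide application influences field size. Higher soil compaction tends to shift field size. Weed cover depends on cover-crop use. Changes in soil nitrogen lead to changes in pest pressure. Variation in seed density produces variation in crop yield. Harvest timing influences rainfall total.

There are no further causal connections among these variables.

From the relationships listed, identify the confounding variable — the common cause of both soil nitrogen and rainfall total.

Seed density has a causal path to soil nitrogen (seed density → field size → soil nitrogen) and a separate causal path to rainfall total (seed density → crop yield → rainfall total), so it is a common cause of both.
No stated relationship gives soil nitrogen a causal route to rainfall total, so the correlation is explained by the shared upstream cause rather than a direct effect.

seed density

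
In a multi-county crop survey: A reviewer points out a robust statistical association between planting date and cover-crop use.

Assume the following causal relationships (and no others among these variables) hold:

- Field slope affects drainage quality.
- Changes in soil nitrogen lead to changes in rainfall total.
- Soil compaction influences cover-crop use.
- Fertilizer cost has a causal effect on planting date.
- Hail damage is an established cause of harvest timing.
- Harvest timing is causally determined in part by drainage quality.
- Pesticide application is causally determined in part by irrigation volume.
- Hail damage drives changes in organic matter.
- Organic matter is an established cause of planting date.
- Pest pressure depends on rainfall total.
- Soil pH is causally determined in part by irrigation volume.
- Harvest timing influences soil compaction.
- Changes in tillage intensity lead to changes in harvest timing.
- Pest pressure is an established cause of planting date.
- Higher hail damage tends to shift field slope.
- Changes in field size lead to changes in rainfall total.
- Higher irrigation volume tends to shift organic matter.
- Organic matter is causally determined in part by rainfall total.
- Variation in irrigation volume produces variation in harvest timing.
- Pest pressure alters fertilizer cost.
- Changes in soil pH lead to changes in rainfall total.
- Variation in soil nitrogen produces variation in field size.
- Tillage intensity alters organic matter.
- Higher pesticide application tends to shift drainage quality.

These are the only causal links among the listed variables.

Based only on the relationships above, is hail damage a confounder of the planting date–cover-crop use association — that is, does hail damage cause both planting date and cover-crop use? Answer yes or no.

yes

Hail damage has a causal path to planting date (hail damage → organic matter → planting date) and to cover-crop use (hail damage → harvest timing → soil compaction → cover-crop use), so it is a common cause of both — a confounder.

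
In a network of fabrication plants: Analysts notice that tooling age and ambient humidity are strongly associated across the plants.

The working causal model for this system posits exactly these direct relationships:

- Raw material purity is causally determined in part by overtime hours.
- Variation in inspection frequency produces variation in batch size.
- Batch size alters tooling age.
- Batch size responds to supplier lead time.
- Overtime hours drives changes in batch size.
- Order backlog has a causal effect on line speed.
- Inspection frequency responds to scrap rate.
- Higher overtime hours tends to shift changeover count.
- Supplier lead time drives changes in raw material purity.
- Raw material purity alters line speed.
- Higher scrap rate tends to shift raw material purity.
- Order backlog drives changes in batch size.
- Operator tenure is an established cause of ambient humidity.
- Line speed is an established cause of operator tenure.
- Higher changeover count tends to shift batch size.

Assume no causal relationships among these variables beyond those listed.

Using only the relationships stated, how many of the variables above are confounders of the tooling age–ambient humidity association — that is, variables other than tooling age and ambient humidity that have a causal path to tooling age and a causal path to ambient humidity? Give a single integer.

The common causes are: order backlog (to tooling age via order backlog → batch size → tooling age; to ambient humidity via order backlog → line speed → operator tenure → ambient humidity); overtime hours (to tooling age via overtime hours → batch size → tooling age; to ambient humidity via overtime hours → raw material purity → line speed → operator tenure → ambient humidity); scrap rate (to tooling age via scrap rate → inspection frequency → batch size → tooling age; to ambient humidity via scrap rate → raw material purity → line speed → operator tenure → ambient humidity); supplier lead time (to tooling age via supplier lead time → batch size → tooling age; to ambient humidity via supplier lead time → raw material purity → line speed → operator tenure → ambient humidity).
Every other variable lacks a causal path to at least one of tooling age and ambient humidity.

4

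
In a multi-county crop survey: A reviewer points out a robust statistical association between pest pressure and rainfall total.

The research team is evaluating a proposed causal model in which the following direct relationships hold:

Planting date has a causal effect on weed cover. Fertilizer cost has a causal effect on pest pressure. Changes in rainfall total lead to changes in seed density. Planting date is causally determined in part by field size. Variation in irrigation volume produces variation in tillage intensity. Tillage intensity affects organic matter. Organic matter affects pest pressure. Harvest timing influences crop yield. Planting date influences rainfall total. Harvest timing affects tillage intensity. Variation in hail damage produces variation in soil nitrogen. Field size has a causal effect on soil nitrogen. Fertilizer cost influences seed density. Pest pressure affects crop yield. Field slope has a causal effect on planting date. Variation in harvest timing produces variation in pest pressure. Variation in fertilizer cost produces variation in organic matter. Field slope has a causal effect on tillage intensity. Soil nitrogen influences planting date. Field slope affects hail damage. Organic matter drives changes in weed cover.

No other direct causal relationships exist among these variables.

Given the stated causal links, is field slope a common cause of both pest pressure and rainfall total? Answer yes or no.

yes

Field slope has a causal path to pest pressure (field slope → tillage intensity → organic matter → pest pressure) and to rainfall total (field slope → planting date → rainfall total), so it is a common cause of both — a confounder.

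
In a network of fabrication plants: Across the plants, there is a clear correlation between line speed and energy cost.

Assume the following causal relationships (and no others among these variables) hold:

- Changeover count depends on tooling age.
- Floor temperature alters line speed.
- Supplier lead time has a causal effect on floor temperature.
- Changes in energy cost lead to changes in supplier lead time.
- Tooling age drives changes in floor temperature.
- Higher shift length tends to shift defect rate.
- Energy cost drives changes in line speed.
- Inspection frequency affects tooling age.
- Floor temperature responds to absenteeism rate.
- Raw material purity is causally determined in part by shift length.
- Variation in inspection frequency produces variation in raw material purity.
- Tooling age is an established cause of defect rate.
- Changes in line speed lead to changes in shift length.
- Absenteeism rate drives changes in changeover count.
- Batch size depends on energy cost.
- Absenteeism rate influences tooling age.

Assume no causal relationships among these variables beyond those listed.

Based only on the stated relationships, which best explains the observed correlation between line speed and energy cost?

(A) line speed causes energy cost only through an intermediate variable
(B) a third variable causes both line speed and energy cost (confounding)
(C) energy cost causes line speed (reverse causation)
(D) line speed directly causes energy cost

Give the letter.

C

The stated link runs energy cost → line speed; line speed has no causal path to energy cost. No variable causes both, so confounding is ruled out. The correlation reflects reverse causation.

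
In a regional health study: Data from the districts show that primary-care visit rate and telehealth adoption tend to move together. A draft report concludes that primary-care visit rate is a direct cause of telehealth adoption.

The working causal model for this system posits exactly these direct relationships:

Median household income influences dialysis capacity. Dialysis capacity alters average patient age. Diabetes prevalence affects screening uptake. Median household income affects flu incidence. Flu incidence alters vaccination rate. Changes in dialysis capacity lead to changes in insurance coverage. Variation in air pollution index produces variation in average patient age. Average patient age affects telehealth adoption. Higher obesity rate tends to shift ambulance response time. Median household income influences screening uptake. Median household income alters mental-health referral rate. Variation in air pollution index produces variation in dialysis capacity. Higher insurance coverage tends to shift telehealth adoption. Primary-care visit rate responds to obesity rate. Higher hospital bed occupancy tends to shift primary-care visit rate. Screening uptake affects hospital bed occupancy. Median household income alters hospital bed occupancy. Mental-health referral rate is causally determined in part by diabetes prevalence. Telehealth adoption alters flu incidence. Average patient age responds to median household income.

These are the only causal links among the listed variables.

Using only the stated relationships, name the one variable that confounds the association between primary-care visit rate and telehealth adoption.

Median household income has a causal path to primary-care visit rate (median household income → hospital bed occupancy → primary-care visit rate) and a separate causal path to telehealth adoption (median household income → average patient age → telehealth adoption), so it is a common cause of both.
No stated relationship gives primary-care visit rate a causal route to telehealth adoption, so the correlation is explained by the shared upstream cause rather than a direct effect.

median household income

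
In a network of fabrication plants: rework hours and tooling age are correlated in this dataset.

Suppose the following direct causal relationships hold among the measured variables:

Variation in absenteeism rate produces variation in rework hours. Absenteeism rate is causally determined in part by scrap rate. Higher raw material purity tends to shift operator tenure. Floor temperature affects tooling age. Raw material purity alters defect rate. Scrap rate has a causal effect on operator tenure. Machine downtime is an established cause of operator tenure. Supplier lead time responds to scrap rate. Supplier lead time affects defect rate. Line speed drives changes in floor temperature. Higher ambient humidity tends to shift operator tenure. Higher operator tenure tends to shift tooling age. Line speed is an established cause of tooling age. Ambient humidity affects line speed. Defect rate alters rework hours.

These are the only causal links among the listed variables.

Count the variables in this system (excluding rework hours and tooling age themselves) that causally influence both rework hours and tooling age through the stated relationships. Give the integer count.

The common causes are: raw material purity (to rework hours via raw material purity → defect rate → rework hours; to tooling age via raw material purity → operator tenure → tooling age); scrap rate (to rework hours via scrap rate → absenteeism rate → rework hours; to tooling age via scrap rate → operator tenure → tooling age).
Every other variable lacks a causal path to at least one of rework hours and tooling age.

2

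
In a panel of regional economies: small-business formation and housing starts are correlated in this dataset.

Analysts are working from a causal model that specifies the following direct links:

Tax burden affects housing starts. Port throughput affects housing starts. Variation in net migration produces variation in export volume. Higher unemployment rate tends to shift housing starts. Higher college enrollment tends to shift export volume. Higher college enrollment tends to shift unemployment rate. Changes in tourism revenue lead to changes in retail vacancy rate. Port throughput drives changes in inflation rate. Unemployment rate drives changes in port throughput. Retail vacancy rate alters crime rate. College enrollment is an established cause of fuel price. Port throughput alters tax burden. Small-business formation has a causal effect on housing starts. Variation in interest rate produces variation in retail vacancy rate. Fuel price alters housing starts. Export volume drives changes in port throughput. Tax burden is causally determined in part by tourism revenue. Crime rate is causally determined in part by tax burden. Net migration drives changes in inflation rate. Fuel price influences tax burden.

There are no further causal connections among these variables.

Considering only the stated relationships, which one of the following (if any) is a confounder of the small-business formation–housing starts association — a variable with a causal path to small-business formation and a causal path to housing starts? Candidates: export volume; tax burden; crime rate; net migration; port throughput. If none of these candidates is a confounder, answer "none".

None of the listed candidates has causal paths to both small-business formation and housing starts in the stated relationships, so none is a common cause.

none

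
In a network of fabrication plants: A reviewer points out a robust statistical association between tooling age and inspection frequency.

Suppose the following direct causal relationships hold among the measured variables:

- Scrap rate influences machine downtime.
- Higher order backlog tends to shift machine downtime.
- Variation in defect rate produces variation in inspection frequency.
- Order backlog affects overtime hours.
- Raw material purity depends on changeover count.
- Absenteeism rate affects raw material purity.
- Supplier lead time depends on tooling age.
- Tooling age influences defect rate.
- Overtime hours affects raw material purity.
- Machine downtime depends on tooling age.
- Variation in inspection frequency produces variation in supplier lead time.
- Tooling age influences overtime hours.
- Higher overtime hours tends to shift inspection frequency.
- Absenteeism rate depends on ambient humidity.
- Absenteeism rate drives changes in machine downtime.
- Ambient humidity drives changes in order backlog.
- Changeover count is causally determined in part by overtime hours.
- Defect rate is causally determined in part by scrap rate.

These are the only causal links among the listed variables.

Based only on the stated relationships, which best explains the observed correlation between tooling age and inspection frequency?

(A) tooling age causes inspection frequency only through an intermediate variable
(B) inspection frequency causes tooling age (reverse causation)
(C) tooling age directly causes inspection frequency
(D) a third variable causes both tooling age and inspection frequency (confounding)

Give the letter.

A

Tooling age reaches inspection frequency through tooling age → defect rate → inspection frequency — an indirect causal chain with no direct tooling age → inspection frequency link. No variable causes both tooling age and inspection frequency, so confounding is ruled out; the effect is mediated.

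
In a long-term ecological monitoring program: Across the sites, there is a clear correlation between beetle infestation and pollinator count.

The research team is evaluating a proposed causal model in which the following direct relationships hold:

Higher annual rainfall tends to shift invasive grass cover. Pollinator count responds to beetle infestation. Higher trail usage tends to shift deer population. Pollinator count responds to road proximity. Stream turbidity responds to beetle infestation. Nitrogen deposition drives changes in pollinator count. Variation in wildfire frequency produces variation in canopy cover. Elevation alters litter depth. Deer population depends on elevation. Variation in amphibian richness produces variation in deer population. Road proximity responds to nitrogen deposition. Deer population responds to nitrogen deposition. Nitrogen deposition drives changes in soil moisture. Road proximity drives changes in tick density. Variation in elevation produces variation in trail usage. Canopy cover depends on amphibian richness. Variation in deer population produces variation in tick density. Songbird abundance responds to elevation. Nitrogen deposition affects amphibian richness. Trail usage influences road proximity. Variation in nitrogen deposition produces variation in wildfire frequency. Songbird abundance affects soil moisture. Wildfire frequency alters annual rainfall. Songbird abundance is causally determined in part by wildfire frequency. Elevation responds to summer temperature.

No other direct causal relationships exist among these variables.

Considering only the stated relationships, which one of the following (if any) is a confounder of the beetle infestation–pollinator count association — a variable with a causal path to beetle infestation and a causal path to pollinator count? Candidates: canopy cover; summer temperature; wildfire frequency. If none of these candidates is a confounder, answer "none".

None of the listed candidates has causal paths to both beetle infestation and pollinator count in the stated relationships, so none is a common cause.

none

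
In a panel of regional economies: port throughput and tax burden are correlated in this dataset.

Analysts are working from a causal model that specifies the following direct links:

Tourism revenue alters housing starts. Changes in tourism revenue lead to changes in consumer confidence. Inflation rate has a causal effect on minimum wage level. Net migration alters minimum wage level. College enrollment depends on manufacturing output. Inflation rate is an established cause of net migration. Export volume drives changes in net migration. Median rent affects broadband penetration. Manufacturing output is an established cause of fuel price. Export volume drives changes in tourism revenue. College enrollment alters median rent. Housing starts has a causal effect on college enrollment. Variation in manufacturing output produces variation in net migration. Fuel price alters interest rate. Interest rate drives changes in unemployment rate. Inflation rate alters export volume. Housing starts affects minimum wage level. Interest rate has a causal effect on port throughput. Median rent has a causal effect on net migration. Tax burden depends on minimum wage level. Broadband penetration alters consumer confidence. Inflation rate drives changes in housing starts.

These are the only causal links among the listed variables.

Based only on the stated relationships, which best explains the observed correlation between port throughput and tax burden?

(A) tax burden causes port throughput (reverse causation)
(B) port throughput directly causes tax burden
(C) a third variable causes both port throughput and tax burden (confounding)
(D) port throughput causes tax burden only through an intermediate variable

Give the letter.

Manufacturing output causes port throughput (manufacturing output → fuel price → interest rate → port throughput) and tax burden (manufacturing output → net migration → minimum wage level → tax burden) — a common cause creating the correlation.
There is no stated path from port throughput to tax burden or from tax burden to port throughput, so neither direct nor reverse causation applies.

C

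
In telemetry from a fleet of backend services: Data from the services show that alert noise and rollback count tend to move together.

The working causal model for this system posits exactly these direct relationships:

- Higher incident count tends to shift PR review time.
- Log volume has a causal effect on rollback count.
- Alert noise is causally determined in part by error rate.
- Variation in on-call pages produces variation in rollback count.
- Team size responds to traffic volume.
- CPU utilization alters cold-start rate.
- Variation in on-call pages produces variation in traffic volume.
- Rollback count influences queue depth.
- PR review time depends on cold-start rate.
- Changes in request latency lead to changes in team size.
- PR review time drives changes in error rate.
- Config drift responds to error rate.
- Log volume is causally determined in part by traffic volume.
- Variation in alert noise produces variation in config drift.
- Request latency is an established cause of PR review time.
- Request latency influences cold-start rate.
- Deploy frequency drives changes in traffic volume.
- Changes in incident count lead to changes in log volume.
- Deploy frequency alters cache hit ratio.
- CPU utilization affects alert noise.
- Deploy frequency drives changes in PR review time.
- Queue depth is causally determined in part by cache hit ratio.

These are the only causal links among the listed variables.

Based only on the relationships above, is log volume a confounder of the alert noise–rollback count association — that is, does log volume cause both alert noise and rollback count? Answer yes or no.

no

Log volume has no stated causal path to alert noise. A confounder must cause both variables, so log volume does not qualify.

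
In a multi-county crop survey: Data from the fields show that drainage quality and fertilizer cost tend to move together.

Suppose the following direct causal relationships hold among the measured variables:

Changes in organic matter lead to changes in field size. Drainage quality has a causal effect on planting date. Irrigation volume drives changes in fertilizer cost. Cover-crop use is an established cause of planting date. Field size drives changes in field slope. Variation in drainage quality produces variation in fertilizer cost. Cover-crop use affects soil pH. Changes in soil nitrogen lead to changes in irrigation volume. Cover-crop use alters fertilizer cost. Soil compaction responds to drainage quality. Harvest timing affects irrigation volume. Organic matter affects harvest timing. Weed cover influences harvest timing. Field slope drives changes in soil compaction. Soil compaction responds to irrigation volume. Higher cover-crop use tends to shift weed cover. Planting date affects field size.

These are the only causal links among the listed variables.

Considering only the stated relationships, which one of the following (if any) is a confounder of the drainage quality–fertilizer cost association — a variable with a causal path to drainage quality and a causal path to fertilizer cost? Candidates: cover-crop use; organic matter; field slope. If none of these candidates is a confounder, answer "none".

none

None of the listed candidates has causal paths to both drainage quality and fertilizer cost in the stated relationships, so none is a common cause.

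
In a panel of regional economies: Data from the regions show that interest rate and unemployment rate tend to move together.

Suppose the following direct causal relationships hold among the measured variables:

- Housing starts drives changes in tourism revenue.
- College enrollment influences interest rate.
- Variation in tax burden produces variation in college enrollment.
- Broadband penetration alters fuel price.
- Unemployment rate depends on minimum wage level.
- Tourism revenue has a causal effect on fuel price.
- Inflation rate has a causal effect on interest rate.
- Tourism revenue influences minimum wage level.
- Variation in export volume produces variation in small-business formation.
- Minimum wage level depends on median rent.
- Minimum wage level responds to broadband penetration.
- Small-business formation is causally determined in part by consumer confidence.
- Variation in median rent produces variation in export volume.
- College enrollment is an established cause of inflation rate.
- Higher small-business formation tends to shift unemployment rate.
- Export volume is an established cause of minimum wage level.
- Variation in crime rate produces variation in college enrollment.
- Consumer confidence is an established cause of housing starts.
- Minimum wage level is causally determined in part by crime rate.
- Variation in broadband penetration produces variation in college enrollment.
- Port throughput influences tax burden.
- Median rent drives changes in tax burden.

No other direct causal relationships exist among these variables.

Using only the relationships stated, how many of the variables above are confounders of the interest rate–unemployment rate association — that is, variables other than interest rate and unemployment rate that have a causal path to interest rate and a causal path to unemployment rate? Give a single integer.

The common causes are: broadband penetration (to interest rate via broadband penetration → college enrollment → interest rate; to unemployment rate via broadband penetration → minimum wage level → unemployment rate); crime rate (to interest rate via crime rate → college enrollment → interest rate; to unemployment rate via crime rate → minimum wage level → unemployment rate); median rent (to interest rate via median rent → tax burden → college enrollment → interest rate; to unemployment rate via median rent → minimum wage level → unemployment rate).
Every other variable lacks a causal path to at least one of interest rate and unemployment rate.

3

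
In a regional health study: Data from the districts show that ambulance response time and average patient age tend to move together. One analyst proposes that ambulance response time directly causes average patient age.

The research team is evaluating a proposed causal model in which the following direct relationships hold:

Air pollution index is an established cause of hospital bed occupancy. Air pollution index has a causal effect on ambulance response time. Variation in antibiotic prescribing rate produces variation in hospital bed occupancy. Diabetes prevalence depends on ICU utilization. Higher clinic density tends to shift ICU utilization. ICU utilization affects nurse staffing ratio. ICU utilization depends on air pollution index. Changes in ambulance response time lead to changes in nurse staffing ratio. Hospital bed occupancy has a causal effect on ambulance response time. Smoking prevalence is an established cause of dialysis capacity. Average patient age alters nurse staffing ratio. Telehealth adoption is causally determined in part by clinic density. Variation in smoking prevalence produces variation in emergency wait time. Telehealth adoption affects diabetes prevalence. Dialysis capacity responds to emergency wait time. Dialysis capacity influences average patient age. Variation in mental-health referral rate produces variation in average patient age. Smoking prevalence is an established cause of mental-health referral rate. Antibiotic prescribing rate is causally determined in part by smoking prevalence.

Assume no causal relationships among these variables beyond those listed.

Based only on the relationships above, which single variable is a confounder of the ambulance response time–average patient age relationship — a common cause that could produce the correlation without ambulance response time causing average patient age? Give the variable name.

smoking prevalence

Smoking prevalence has a causal path to ambulance response time (smoking prevalence → antibiotic prescribing rate → hospital bed occupancy → ambulance response time) and a separate causal path to average patient age (smoking prevalence → mental-health referral rate → average patient age), so it is a common cause of both.
No stated relationship gives ambulance response time a causal route to average patient age, so the correlation is explained by the shared upstream cause rather than a direct effect.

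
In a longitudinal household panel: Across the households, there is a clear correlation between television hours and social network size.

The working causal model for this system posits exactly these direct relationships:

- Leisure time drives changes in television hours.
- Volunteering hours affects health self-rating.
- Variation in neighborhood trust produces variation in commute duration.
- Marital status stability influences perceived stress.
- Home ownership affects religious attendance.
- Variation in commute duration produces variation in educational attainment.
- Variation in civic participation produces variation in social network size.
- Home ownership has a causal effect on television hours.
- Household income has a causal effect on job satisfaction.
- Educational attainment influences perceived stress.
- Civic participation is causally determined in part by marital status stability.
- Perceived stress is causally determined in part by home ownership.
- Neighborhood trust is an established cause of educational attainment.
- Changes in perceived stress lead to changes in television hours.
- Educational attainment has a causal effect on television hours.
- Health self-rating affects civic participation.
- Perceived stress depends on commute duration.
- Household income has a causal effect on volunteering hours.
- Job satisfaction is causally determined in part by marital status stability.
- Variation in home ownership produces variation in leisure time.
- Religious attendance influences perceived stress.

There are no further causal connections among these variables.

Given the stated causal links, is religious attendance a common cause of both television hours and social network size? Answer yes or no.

Religious attendance has no stated causal path to social network size. A confounder must cause both variables, so religious attendance does not qualify.

no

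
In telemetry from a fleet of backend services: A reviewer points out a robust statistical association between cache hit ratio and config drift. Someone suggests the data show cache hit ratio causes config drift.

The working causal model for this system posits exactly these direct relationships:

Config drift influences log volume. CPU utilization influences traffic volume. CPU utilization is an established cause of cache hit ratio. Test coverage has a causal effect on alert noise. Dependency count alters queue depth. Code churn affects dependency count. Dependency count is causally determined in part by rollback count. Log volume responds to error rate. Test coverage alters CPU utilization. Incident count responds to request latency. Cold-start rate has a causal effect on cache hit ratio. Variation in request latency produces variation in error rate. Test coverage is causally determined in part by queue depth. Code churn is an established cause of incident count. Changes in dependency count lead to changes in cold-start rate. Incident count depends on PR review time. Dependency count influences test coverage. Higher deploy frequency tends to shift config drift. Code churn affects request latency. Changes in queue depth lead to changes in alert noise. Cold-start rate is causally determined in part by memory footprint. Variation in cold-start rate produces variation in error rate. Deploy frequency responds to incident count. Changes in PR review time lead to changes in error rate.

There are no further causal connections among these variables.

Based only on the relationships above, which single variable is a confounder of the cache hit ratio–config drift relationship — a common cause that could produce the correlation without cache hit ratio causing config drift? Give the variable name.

code churn

Code churn has a causal path to cache hit ratio (code churn → dependency count → cold-start rate → cache hit ratio) and a separate causal path to config drift (code churn → incident count → deploy frequency → config drift), so it is a common cause of both.
No stated relationship gives cache hit ratio a causal route to config drift, so the correlation is explained by the shared upstream cause rather than a direct effect.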